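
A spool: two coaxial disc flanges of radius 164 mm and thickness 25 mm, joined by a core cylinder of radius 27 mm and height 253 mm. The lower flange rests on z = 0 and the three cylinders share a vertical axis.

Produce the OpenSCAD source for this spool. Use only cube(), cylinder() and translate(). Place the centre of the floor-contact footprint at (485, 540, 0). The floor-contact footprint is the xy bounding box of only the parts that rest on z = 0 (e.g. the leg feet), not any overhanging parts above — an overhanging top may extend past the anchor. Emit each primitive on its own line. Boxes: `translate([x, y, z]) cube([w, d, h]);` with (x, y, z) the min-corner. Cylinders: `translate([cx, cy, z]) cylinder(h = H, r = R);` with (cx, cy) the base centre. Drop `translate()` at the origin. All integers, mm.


translate([485, 540, 0]) cylinder(h = 25, r = 164);
translate([485, 540, 25]) cylinder(h = 253, r = 27);
translate([485, 540, 278]) cylinder(h = 25, r = 164);


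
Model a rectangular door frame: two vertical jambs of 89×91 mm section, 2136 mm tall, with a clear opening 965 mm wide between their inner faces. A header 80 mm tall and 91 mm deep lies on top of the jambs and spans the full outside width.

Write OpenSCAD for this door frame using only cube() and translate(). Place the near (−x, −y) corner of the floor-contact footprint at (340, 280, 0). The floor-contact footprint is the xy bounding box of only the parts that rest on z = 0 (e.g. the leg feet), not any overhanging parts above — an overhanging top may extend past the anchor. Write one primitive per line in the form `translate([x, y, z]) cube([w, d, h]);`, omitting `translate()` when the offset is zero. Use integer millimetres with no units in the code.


translate([340, 280, 0]) cube([89, 91, 2136]);
translate([1394, 280, 0]) cube([89, 91, 2136]);
translate([340, 280, 2136]) cube([1143, 91, 80]);


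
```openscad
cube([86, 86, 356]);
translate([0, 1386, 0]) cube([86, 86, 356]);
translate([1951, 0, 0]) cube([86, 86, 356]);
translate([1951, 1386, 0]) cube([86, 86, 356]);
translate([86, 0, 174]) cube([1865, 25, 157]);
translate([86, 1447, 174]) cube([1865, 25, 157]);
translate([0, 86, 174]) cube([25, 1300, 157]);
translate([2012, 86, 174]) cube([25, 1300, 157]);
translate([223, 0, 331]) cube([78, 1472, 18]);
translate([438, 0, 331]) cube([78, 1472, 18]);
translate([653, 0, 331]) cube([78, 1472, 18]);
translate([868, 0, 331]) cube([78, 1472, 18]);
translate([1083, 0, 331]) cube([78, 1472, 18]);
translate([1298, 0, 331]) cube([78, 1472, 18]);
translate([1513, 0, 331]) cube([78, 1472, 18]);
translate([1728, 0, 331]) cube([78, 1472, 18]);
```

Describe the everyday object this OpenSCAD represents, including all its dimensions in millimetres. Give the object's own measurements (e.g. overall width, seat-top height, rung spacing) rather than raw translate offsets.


A bed frame 2037 mm long (x) by 1472 mm wide (y). Four 86×86 mm corner posts, 356 mm tall, at the corners of the footprint. Four rails of 25 mm thickness and 157 mm height run between adjacent posts with their undersides at z = 174 mm, their outer faces flush with the outside of the frame (the two x-running rails run between the posts' inner faces; the two y-running rails run between the posts' inner faces). 8 slats, each 78 mm wide (x) and 18 mm thick, lie across the top of the two x-running rails, running the full 1472 mm width of the frame in y; along x they sit between the end posts with a 137 mm gap after the −x posts and between neighbouring slats, leaving 145 mm before the +x posts.


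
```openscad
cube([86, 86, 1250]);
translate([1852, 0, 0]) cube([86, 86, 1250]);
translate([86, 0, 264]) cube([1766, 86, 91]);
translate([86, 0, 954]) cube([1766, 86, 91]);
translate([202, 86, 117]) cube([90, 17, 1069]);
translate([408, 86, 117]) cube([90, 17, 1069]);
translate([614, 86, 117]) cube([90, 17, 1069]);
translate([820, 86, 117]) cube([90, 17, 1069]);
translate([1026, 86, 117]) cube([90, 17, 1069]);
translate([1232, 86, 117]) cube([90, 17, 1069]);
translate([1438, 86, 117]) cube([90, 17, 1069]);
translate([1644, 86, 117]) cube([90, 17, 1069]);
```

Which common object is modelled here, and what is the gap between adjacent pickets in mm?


A fence section. The picket gap is 116 mm.

Two posts, two rails, 8 pickets — a fence section. Span 1766 mm holds 8 pickets of 90 mm with 9 equal gaps: ⌊(1766 − 8·90) / 9⌋ = 116 mm.


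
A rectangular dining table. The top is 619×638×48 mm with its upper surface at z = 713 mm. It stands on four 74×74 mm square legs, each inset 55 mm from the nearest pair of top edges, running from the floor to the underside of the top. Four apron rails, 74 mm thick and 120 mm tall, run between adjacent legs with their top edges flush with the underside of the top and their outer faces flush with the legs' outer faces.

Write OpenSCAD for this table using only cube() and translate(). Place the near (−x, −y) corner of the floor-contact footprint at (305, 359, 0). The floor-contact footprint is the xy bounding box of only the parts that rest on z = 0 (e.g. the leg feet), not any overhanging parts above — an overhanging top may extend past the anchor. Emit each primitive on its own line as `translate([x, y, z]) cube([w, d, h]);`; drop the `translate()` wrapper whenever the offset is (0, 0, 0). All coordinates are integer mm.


translate([250, 304, 665]) cube([619, 638, 48]);
translate([305, 359, 0]) cube([74, 74, 665]);
translate([740, 359, 0]) cube([74, 74, 665]);
translate([305, 813, 0]) cube([74, 74, 665]);
translate([740, 813, 0]) cube([74, 74, 665]);
translate([379, 359, 545]) cube([361, 74, 120]);
translate([379, 813, 545]) cube([361, 74, 120]);
translate([305, 433, 545]) cube([74, 380, 120]);
translate([740, 433, 545]) cube([74, 380, 120]);


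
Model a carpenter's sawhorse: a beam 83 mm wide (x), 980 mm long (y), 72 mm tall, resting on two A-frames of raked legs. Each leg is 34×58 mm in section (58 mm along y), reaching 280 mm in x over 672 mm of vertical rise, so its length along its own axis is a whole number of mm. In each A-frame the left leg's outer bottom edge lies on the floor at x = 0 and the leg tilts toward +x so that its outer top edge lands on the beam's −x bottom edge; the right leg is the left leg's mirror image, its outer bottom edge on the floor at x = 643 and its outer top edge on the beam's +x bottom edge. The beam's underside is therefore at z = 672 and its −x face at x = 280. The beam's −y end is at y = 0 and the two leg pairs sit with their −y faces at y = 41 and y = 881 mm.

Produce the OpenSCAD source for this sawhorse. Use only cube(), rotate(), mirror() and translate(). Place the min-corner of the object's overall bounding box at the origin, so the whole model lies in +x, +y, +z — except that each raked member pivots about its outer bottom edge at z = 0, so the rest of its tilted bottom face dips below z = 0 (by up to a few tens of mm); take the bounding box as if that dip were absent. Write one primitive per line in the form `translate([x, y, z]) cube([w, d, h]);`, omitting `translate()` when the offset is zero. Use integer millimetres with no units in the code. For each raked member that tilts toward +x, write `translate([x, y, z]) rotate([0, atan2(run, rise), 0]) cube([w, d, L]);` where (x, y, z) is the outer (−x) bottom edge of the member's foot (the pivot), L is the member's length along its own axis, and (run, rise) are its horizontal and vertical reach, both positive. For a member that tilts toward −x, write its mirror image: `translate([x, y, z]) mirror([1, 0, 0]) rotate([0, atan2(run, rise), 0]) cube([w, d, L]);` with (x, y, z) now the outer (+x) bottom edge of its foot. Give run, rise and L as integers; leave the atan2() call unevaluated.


// leg length = √(280² + 672²) = 728
// right-leg outer foot x = 2·280 + 83 = 643
// beam min-corner = (280, 0, 672)
translate([280, 0, 672]) cube([83, 980, 72]);
translate([0, 41, 0]) rotate([0, atan2(280, 672), 0]) cube([34, 58, 728]);
translate([643, 41, 0]) mirror([1, 0, 0]) rotate([0, atan2(280, 672), 0]) cube([34, 58, 728]);
translate([0, 881, 0]) rotate([0, atan2(280, 672), 0]) cube([34, 58, 728]);
translate([643, 881, 0]) mirror([1, 0, 0]) rotate([0, atan2(280, 672), 0]) cube([34, 58, 728]);


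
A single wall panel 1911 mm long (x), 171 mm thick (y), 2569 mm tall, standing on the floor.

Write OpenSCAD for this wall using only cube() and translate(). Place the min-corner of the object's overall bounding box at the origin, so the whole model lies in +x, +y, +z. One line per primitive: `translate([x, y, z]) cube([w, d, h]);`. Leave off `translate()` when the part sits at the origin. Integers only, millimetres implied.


cube([1911, 171, 2569]);


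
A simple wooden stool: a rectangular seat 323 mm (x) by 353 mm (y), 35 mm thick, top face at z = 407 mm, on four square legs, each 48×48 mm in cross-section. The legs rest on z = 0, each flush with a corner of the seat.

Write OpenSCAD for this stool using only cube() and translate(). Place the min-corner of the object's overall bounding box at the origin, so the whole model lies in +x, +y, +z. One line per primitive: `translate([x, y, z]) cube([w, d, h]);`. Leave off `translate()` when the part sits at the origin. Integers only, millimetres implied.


translate([0, 0, 372]) cube([323, 353, 35]);
cube([48, 48, 372]);
translate([275, 0, 0]) cube([48, 48, 372]);
translate([0, 305, 0]) cube([48, 48, 372]);
translate([275, 305, 0]) cube([48, 48, 372]);


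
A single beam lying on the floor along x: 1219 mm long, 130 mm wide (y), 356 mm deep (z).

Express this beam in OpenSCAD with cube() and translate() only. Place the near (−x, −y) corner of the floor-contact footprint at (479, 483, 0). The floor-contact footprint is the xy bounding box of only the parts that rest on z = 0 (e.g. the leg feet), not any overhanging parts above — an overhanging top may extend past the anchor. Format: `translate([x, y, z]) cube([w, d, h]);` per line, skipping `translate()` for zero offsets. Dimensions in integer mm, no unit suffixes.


translate([479, 483, 0]) cube([1219, 130, 356]);


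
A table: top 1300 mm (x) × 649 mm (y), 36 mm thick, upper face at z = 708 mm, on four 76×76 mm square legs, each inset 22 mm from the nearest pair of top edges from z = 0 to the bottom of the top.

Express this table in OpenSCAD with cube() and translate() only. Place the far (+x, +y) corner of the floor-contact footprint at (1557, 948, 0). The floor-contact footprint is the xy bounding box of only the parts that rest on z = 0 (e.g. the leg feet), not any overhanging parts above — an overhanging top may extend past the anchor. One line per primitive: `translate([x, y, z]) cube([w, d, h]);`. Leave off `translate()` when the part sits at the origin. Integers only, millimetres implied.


// leg_h = 708 - 36 = 672
translate([279, 321, 672]) cube([1300, 649, 36]);
translate([301, 343, 0]) cube([76, 76, 672]);
translate([1481, 343, 0]) cube([76, 76, 672]);
translate([301, 872, 0]) cube([76, 76, 672]);
translate([1481, 872, 0]) cube([76, 76, 672]);


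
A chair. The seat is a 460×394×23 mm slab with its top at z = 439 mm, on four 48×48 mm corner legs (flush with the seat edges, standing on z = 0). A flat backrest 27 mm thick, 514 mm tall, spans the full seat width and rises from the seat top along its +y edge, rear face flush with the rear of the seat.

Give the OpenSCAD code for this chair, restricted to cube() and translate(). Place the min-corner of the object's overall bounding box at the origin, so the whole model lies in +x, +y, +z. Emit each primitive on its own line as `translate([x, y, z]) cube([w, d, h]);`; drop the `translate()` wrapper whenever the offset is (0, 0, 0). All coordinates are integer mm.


translate([0, 0, 416]) cube([460, 394, 23]);
cube([48, 48, 416]);
translate([412, 0, 0]) cube([48, 48, 416]);
translate([0, 346, 0]) cube([48, 48, 416]);
translate([412, 346, 0]) cube([48, 48, 416]);
translate([0, 367, 439]) cube([460, 27, 514]);


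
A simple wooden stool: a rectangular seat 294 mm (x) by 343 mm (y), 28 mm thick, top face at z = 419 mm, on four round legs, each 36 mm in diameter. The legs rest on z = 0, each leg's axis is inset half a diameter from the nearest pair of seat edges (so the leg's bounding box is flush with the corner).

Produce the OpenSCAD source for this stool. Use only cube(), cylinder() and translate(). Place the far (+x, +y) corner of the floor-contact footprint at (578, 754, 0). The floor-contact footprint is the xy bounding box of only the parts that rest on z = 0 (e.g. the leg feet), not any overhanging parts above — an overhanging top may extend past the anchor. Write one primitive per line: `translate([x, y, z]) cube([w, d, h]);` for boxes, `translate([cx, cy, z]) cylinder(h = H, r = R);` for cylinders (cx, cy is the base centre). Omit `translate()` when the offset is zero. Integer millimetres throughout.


// leg_h = 419 - 28 = 391
translate([284, 411, 391]) cube([294, 343, 28]);
translate([302, 429, 0]) cylinder(h = 391, r = 18);
translate([560, 429, 0]) cylinder(h = 391, r = 18);
translate([302, 736, 0]) cylinder(h = 391, r = 18);
translate([560, 736, 0]) cylinder(h = 391, r = 18);


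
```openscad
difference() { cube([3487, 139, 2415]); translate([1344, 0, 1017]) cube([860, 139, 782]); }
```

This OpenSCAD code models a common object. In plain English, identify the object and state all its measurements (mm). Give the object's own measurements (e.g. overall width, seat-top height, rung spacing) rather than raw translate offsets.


A wall 3487 mm long (x), 139 mm thick (y), 2415 mm tall, with a rectangular window opening cut through it. The opening is 860 mm wide and 782 mm tall; its sill is at z = 1017 mm and its near (−x) edge is 1344 mm from the wall's −x end. The opening passes through the full wall thickness.


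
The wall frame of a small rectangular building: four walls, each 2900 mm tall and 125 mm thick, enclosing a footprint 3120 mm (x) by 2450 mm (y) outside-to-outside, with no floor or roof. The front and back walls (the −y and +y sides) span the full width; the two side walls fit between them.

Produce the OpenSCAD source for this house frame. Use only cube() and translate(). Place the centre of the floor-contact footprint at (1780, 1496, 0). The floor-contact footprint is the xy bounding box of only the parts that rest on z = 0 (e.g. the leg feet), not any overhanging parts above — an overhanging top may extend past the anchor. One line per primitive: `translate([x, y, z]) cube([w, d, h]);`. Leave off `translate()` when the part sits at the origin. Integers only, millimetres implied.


translate([220, 271, 0]) cube([3120, 125, 2900]);
translate([220, 2596, 0]) cube([3120, 125, 2900]);
translate([220, 396, 0]) cube([125, 2200, 2900]);
translate([3215, 396, 0]) cube([125, 2200, 2900]);


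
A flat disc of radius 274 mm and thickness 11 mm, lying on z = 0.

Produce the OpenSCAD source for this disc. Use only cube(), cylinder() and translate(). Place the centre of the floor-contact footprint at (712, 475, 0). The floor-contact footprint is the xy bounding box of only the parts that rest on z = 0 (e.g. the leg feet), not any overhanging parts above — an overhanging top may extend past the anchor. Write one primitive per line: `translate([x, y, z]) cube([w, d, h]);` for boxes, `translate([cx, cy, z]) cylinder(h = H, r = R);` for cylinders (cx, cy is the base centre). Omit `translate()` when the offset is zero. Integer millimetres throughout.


translate([712, 475, 0]) cylinder(h = 11, r = 274);


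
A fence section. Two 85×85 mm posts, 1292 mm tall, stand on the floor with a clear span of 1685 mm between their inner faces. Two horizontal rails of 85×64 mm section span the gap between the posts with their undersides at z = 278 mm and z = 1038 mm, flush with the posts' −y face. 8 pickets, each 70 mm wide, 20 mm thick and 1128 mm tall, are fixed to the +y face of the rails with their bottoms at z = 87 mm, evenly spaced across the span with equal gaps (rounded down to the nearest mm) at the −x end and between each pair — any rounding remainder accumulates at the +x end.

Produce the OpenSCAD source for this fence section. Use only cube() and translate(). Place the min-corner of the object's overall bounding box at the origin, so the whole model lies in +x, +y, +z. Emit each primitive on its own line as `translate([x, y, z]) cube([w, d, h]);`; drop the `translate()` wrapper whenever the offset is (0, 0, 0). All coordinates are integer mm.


cube([85, 85, 1292]);
translate([1770, 0, 0]) cube([85, 85, 1292]);
translate([85, 0, 278]) cube([1685, 85, 64]);
translate([85, 0, 1038]) cube([1685, 85, 64]);
translate([210, 85, 87]) cube([70, 20, 1128]);
translate([405, 85, 87]) cube([70, 20, 1128]);
translate([600, 85, 87]) cube([70, 20, 1128]);
translate([795, 85, 87]) cube([70, 20, 1128]);
translate([990, 85, 87]) cube([70, 20, 1128]);
translate([1185, 85, 87]) cube([70, 20, 1128]);
translate([1380, 85, 87]) cube([70, 20, 1128]);
translate([1575, 85, 87]) cube([70, 20, 1128]);


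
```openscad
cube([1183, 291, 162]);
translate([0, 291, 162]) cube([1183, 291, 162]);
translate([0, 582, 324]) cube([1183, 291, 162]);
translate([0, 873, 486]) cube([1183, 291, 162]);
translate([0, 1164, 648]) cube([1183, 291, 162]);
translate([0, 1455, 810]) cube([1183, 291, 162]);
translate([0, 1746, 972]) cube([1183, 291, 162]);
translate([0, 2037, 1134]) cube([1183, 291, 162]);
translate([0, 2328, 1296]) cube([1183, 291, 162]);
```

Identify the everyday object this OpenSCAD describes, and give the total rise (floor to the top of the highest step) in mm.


A staircase. The total rise is 1458 mm.

9 identical blocks, each offset up and back from the previous — a staircase. Each step is 162 mm tall and there are 9 of them, so the total rise is 9 × 162 = 1458 mm.


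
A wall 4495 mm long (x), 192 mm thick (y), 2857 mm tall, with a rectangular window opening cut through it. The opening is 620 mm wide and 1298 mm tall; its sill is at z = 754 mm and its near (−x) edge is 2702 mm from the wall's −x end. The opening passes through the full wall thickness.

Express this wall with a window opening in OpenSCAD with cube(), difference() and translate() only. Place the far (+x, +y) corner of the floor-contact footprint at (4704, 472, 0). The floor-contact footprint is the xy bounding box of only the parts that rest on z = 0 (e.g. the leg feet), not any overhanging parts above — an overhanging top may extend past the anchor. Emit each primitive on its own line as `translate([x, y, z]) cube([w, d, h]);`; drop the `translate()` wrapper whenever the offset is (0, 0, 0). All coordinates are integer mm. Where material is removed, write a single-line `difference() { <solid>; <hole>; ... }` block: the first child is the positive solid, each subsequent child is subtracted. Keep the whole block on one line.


difference() { translate([209, 280, 0]) cube([4495, 192, 2857]); translate([2911, 280, 754]) cube([620, 192, 1298]); }


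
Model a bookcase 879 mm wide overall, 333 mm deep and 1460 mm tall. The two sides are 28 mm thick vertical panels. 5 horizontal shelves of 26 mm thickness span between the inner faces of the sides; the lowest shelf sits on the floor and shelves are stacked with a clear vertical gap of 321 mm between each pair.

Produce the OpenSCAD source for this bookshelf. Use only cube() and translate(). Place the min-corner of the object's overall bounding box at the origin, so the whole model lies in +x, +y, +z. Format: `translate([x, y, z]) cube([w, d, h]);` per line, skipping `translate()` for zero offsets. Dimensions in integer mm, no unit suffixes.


cube([28, 333, 1460]);
translate([851, 0, 0]) cube([28, 333, 1460]);
translate([28, 0, 0]) cube([823, 333, 26]);
translate([28, 0, 347]) cube([823, 333, 26]);
translate([28, 0, 694]) cube([823, 333, 26]);
translate([28, 0, 1041]) cube([823, 333, 26]);
translate([28, 0, 1388]) cube([823, 333, 26]);


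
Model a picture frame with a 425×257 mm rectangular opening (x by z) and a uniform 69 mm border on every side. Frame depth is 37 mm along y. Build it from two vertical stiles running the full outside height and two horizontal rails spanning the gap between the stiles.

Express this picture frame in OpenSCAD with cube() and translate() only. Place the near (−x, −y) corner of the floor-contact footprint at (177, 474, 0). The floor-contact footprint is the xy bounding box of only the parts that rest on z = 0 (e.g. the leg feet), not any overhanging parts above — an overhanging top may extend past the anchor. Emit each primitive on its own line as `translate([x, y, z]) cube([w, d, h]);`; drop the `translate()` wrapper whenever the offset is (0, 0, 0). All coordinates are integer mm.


translate([177, 474, 0]) cube([69, 37, 395]);
translate([671, 474, 0]) cube([69, 37, 395]);
translate([246, 474, 0]) cube([425, 37, 69]);
translate([246, 474, 326]) cube([425, 37, 69]);


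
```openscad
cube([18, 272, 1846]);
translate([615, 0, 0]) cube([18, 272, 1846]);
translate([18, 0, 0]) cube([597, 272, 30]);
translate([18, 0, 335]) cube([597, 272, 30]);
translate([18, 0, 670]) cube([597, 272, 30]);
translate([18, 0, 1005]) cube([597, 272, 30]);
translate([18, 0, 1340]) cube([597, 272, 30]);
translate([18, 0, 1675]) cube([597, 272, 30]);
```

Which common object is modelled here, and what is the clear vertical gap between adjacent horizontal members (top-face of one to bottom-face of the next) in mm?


A bookshelf. The clear shelf gap is 305 mm.

Two tall side panels with 6 horizontal boards between them — a bookshelf. The first two shelf undersides are at z = 0 and z = 335; with shelf thickness 30, the clear gap is 335 − 0 − 30 = 305 mm.


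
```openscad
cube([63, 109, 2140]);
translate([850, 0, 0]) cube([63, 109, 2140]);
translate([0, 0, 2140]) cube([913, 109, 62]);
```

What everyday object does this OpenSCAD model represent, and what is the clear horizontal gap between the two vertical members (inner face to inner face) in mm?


A door frame. The clear opening width is 787 mm.

Two 2140 mm tall posts with a header on top — a door frame. The left jamb is 63 mm wide at x = 0; the right jamb starts at x = 850. The clear opening is 850 − 63 = 787 mm.


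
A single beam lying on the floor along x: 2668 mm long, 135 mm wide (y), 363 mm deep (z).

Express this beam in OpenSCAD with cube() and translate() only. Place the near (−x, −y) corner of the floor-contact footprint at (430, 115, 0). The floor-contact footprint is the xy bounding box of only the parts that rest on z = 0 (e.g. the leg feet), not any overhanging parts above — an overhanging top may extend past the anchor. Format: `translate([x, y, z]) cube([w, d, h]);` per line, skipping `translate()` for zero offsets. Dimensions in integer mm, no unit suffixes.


translate([430, 115, 0]) cube([2668, 135, 363]);


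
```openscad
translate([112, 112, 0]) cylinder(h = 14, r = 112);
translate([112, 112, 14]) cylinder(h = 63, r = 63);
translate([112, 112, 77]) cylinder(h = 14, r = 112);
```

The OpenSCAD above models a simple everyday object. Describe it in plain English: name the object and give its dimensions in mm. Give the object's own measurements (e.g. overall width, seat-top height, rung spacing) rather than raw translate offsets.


A spool: two coaxial disc flanges of radius 112 mm and thickness 14 mm, joined by a core cylinder of radius 63 mm and height 63 mm. The lower flange rests on z = 0 and the three cylinders share a vertical axis.


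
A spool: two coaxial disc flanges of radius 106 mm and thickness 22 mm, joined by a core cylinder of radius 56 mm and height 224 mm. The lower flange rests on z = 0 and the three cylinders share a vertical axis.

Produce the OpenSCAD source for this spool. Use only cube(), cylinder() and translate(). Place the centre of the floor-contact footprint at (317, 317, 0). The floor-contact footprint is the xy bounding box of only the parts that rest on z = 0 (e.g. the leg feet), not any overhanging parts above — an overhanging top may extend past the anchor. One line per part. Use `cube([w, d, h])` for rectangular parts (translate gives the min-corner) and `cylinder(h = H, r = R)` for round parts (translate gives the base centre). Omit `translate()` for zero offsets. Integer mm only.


translate([317, 317, 0]) cylinder(h = 22, r = 106);
translate([317, 317, 22]) cylinder(h = 224, r = 56);
translate([317, 317, 246]) cylinder(h = 22, r = 106);


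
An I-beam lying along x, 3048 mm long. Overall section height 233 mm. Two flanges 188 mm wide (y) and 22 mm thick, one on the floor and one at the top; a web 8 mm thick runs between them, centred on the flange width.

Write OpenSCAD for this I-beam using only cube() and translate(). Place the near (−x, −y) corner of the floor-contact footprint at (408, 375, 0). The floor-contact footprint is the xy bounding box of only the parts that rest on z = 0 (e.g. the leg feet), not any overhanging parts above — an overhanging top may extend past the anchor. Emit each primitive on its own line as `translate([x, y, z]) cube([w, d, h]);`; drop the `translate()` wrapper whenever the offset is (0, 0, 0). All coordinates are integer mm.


translate([408, 375, 0]) cube([3048, 188, 22]);
translate([408, 465, 22]) cube([3048, 8, 189]);
translate([408, 375, 211]) cube([3048, 188, 22]);


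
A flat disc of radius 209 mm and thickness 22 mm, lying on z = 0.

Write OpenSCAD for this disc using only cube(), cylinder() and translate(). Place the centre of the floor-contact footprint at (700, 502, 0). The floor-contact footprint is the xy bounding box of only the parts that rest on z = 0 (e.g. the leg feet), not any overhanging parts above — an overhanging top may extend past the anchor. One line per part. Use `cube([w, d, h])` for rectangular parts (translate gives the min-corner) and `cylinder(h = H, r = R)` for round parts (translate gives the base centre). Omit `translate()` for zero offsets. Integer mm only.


translate([700, 502, 0]) cylinder(h = 22, r = 209);


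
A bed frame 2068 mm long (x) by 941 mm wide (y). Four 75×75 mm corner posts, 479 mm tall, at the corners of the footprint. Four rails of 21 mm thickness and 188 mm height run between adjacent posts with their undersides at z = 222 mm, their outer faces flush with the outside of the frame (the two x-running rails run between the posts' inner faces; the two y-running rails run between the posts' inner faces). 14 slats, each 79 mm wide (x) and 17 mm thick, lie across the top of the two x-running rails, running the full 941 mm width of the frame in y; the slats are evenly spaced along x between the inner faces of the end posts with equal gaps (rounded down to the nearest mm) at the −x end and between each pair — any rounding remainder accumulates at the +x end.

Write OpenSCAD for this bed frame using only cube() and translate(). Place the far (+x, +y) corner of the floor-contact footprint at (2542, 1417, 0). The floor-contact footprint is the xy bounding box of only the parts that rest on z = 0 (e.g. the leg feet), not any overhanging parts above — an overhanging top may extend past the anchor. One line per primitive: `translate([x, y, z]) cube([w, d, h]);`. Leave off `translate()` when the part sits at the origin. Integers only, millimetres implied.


translate([474, 476, 0]) cube([75, 75, 479]);
translate([474, 1342, 0]) cube([75, 75, 479]);
translate([2467, 476, 0]) cube([75, 75, 479]);
translate([2467, 1342, 0]) cube([75, 75, 479]);
translate([549, 476, 222]) cube([1918, 21, 188]);
translate([549, 1396, 222]) cube([1918, 21, 188]);
translate([474, 551, 222]) cube([21, 791, 188]);
translate([2521, 551, 222]) cube([21, 791, 188]);
translate([603, 476, 410]) cube([79, 941, 17]);
translate([736, 476, 410]) cube([79, 941, 17]);
translate([869, 476, 410]) cube([79, 941, 17]);
translate([1002, 476, 410]) cube([79, 941, 17]);
translate([1135, 476, 410]) cube([79, 941, 17]);
translate([1268, 476, 410]) cube([79, 941, 17]);
translate([1401, 476, 410]) cube([79, 941, 17]);
translate([1534, 476, 410]) cube([79, 941, 17]);
translate([1667, 476, 410]) cube([79, 941, 17]);
translate([1800, 476, 410]) cube([79, 941, 17]);
translate([1933, 476, 410]) cube([79, 941, 17]);
translate([2066, 476, 410]) cube([79, 941, 17]);
translate([2199, 476, 410]) cube([79, 941, 17]);
translate([2332, 476, 410]) cube([79, 941, 17]);


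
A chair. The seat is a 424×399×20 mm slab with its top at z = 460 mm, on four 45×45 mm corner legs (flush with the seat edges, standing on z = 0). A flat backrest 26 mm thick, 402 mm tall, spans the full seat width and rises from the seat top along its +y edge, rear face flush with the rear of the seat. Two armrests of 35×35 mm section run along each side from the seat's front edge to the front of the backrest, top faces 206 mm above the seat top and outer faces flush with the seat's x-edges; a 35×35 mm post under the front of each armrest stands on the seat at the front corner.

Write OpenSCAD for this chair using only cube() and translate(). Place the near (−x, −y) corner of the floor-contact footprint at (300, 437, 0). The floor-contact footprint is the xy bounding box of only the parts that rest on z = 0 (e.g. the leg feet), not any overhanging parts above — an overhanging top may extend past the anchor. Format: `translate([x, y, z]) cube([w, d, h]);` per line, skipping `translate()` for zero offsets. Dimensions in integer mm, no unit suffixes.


// leg_h = 460 - 20 = 440
// arm post h = 206 - 35 = 171
translate([300, 437, 440]) cube([424, 399, 20]);
translate([300, 437, 0]) cube([45, 45, 440]);
translate([679, 437, 0]) cube([45, 45, 440]);
translate([300, 791, 0]) cube([45, 45, 440]);
translate([679, 791, 0]) cube([45, 45, 440]);
translate([300, 810, 460]) cube([424, 26, 402]);
translate([300, 437, 631]) cube([35, 373, 35]);
translate([689, 437, 631]) cube([35, 373, 35]);
translate([300, 437, 460]) cube([35, 35, 171]);
translate([689, 437, 460]) cube([35, 35, 171]);


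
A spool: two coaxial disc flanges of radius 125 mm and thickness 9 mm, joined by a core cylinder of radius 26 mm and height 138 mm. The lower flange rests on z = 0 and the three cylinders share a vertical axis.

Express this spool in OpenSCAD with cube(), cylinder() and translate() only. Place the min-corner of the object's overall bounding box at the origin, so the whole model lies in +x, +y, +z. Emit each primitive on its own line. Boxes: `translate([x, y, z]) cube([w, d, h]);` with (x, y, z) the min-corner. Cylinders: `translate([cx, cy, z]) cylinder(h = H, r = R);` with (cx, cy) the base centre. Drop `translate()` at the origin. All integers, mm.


translate([125, 125, 0]) cylinder(h = 9, r = 125);
translate([125, 125, 9]) cylinder(h = 138, r = 26);
translate([125, 125, 147]) cylinder(h = 9, r = 125);


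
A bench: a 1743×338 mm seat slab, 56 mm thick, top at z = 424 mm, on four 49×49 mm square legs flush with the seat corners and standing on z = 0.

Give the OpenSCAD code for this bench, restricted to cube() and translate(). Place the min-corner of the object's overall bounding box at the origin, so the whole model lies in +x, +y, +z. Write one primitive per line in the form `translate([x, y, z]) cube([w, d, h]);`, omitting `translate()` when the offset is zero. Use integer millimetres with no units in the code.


translate([0, 0, 368]) cube([1743, 338, 56]);
cube([49, 49, 368]);
translate([0, 289, 0]) cube([49, 49, 368]);
translate([1694, 0, 0]) cube([49, 49, 368]);
translate([1694, 289, 0]) cube([49, 49, 368]);


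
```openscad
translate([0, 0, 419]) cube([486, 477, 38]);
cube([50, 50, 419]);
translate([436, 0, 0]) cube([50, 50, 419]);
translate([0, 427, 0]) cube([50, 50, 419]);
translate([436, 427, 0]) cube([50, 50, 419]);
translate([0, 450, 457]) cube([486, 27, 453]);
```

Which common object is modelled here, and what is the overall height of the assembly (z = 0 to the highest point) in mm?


A chair. The overall height is 910 mm.

A slab on four corner posts with a tall panel at the back — a chair. The seat slab sits at z = 419 with thickness 38, and the 453 mm backrest starts at the seat top, so the overall height is 419 + 38 + 453 = 910 mm.


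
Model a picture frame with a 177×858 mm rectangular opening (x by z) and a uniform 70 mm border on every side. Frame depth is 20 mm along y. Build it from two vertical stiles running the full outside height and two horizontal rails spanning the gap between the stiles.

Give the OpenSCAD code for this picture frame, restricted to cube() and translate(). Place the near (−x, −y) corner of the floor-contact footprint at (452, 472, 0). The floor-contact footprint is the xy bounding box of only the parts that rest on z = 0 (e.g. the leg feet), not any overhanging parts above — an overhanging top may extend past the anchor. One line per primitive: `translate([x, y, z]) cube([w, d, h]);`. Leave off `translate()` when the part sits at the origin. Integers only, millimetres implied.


translate([452, 472, 0]) cube([70, 20, 998]);
translate([699, 472, 0]) cube([70, 20, 998]);
translate([522, 472, 0]) cube([177, 20, 70]);
translate([522, 472, 928]) cube([177, 20, 70]);


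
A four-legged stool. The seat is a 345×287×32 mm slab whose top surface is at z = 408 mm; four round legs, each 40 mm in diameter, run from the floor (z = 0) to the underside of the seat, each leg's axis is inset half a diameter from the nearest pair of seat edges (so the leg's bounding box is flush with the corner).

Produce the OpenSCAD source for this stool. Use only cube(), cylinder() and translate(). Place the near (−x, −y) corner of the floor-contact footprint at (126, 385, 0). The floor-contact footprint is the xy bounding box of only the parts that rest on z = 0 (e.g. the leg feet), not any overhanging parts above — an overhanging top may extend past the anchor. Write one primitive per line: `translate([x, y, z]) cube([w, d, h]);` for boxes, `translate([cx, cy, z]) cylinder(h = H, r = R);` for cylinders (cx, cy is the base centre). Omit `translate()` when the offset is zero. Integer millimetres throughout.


// leg_h = 408 - 32 = 376
translate([126, 385, 376]) cube([345, 287, 32]);
translate([146, 405, 0]) cylinder(h = 376, r = 20);
translate([451, 405, 0]) cylinder(h = 376, r = 20);
translate([146, 652, 0]) cylinder(h = 376, r = 20);
translate([451, 652, 0]) cylinder(h = 376, r = 20);


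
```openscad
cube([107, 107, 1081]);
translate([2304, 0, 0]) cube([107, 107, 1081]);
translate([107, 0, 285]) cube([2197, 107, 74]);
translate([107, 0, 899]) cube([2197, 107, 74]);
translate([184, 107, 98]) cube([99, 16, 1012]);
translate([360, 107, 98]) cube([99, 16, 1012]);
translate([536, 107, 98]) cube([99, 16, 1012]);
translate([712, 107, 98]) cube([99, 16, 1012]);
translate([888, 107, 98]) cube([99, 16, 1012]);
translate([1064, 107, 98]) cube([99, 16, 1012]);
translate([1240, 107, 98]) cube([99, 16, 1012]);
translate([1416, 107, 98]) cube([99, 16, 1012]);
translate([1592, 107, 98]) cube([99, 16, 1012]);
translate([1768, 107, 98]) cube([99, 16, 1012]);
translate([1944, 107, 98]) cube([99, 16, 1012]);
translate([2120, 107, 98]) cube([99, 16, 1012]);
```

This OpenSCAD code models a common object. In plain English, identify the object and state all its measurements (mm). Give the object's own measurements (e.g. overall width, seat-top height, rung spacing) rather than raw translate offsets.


A fence section. Two 107×107 mm posts, 1081 mm tall, stand on the floor with a clear span of 2197 mm between their inner faces. Two horizontal rails of 107×74 mm section span the gap between the posts with their undersides at z = 285 mm and z = 899 mm, flush with the posts' −y face. 12 pickets, each 99 mm wide, 16 mm thick and 1012 mm tall, are fixed to the +y face of the rails with their bottoms at z = 98 mm, spaced across the span with a 77 mm gap after the −x post and between neighbouring pickets, with 85 mm left before the +x post.


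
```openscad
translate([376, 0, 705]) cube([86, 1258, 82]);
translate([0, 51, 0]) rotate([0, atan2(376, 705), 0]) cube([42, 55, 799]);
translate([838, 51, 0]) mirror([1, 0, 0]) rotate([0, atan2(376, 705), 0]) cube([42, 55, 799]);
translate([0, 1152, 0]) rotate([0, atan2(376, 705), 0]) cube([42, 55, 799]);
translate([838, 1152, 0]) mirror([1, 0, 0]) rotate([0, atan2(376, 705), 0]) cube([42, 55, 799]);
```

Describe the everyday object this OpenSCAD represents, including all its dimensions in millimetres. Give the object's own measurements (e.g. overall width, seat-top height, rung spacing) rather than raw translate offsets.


A sawhorse. A 86×1258×82 mm beam (x, y, z) sits on two A-frame leg pairs. Each pair is two raked legs of 42×55 mm section (55 mm along y) splaying symmetrically in x. Each leg rises 705 mm vertically over 376 mm of horizontal reach and is 799 mm long along its own axis. Every leg's outer bottom edge rests on the floor and its outer top edge meets a bottom edge of the beam — the left legs (tilting toward +x) meet the beam's −x bottom edge, the right legs (their mirror images, tilting toward −x) meet its +x bottom edge — so the leg tops tuck under the beam, the beam's underside is 705 mm above the floor, and the feet are 838 mm apart outside-to-outside with the beam centred between them. The two leg pairs are set in 51 mm from either end of the beam.


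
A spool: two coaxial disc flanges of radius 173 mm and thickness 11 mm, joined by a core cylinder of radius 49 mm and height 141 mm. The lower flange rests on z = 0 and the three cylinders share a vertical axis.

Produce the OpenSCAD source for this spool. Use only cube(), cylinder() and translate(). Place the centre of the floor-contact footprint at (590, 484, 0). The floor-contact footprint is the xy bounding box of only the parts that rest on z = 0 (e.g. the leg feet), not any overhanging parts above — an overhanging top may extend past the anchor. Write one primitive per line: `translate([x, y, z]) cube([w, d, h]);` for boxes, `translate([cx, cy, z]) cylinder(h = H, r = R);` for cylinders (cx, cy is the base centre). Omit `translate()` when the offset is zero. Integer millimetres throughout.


translate([590, 484, 0]) cylinder(h = 11, r = 173);
translate([590, 484, 11]) cylinder(h = 141, r = 49);
translate([590, 484, 152]) cylinder(h = 11, r = 173);


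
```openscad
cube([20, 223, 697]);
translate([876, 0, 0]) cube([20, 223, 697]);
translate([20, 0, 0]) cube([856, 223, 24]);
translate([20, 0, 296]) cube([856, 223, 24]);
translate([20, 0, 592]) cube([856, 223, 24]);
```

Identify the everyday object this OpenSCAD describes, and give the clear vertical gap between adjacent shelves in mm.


A bookshelf. The clear shelf gap is 272 mm.

Two tall side panels with 3 horizontal boards between them — a bookshelf. The first two shelf undersides are at z = 0 and z = 296; with shelf thickness 24, the clear gap is 296 − 0 − 24 = 272 mm.


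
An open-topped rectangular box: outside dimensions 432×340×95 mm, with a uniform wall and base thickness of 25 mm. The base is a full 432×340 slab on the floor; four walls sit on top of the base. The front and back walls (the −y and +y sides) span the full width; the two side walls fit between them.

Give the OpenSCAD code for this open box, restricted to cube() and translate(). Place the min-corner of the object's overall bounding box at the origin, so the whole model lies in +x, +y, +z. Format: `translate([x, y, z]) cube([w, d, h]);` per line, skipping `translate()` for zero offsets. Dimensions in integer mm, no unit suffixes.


cube([432, 340, 25]);
translate([0, 0, 25]) cube([432, 25, 70]);
translate([0, 315, 25]) cube([432, 25, 70]);
translate([0, 25, 25]) cube([25, 290, 70]);
translate([407, 25, 25]) cube([25, 290, 70]);


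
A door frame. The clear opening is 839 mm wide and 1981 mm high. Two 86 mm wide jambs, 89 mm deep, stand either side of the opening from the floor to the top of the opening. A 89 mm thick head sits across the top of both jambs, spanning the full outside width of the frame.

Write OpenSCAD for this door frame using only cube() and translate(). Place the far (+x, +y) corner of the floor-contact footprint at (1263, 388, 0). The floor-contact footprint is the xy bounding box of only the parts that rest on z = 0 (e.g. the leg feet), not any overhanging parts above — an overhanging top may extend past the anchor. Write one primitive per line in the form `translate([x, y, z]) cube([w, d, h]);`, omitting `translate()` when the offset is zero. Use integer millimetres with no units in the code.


translate([252, 299, 0]) cube([86, 89, 1981]);
translate([1177, 299, 0]) cube([86, 89, 1981]);
translate([252, 299, 1981]) cube([1011, 89, 89]);
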